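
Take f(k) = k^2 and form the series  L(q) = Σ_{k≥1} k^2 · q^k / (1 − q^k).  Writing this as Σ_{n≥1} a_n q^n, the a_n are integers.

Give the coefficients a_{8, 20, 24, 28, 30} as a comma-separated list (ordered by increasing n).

n=8: 8·1 4·2 2·4 1·8  f→[64+16+4+1]=85
d|20:{20,10,5,4,2,1}  Σf=400+100+25+16+4+1=546
q^24  k|24↦f(k): 1:1 2:4 3:9 4:16 6:36 8:64 12:144 24:576  a_24=850
d|28:{1,2,4,7,14,28}  Σf=1+4+16+49+196+784=1050
n=30: 30·1 15·2 10·3 6·5 5·6 3·10 2·15 1·30  f→[900+225+100+36+25+9+4+1]=1300

85, 546, 850, 1050, 1300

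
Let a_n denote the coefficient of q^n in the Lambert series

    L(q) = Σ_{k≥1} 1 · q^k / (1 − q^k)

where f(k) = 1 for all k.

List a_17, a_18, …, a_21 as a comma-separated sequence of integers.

d|17:{1,17}  Σf=1+1=2
d|18:{1,2,3,6,9,18}  Σf=1+1+1+1+1+1=6
n=19: 1·19 19·1  f→[1+1]=2
d|20:{20,10,5,4,2,1}  Σf=1+1+1+1+1+1=6
n=21: 1·21 3·7 7·3 21·1  f→[1+1+1+1]=4

2, 6, 2, 6, 4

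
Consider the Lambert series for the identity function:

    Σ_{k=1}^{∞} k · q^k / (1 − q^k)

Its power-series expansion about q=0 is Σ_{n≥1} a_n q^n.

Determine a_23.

q^23  k|23↦f(k): 1:1 23:23  a_23=24

a_23 = 24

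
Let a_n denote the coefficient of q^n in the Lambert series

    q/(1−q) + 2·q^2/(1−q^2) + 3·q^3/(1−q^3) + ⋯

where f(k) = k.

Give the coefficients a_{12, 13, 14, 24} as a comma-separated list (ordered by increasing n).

28, 14, 24, 60

n=12: 1·12 2·6 3·4 4·3 6·2 12·1  f→[1+2+3+4+6+12]=28
q^13  k|13↦f(k): 1:1 13:13  a_13=14
d|14:{1,2,7,14}  Σf=1+2+7+14=24
n=24: 1·24 2·12 3·8 4·6 6·4 8·3 12·2 24·1  f→[1+2+3+4+6+8+12+24]=60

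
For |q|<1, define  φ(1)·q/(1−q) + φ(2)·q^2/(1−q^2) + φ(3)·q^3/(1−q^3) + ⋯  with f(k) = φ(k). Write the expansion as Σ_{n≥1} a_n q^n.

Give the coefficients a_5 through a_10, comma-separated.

q^5  k|5↦φ(k): 1:1 5:4  a_5=5
n=6: 6·1 3·2 2·3 1·6  φ→[2+2+1+1]=6
q^7  k|7↦φ(k): 7:6 1:1  a_7=7
[q^8] φ(1)=1,φ(2)=1,φ(4)=2,φ(8)=4 ⇒ 8
n=9: 9·1 3·3 1·9  φ→[6+2+1]=9
d|10:{10,5,2,1}  Σφ=4+4+1+1=10

5, 6, 7, 8, 9, 10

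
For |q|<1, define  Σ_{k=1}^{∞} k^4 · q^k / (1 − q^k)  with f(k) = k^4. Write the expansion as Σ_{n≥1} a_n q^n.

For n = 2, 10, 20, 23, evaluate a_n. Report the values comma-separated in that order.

17, 10642, 170898, 279842

q^2  k|2↦f(k): 2:16 1:1  a_2=17
d|10:{10,5,2,1}  Σf=10000+625+16+1=10642
[q^20] f(20)=160000,f(10)=10000,f(5)=625,f(4)=256,f(2)=16,f(1)=1 ⇒ 170898
n=23: 1·23 23·1  f→[1+279841]=279842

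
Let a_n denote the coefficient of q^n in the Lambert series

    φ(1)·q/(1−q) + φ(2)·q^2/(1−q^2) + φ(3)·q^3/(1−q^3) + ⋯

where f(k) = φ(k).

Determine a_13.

q^13  k|13↦φ(k): 1:1 13:12  a_13=13

a_13 = 13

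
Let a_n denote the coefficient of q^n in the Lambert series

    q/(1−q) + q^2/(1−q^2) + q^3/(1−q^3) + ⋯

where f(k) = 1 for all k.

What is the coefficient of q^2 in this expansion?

a_2 = 2

n=2: 2·1 1·2  f→[1+1]=2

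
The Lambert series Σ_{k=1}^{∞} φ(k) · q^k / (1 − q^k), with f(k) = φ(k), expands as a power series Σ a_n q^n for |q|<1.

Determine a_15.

n=15: 1·15 3·5 5·3 15·1  φ→[1+2+4+8]=15

a_15 = 15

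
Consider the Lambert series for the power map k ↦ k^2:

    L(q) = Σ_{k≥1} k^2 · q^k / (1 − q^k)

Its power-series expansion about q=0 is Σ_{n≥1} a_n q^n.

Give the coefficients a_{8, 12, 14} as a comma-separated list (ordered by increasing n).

n=8: 1·8 2·4 4·2 8·1  f→[1+4+16+64]=85
[q^12] f(12)=144,f(6)=36,f(4)=16,f(3)=9,f(2)=4,f(1)=1 ⇒ 210
n=14: 14·1 7·2 2·7 1·14  f→[196+49+4+1]=250

85, 210, 250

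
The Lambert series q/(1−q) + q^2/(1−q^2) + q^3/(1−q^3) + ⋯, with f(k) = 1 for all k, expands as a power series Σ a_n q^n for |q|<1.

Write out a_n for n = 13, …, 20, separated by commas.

2, 4, 4, 5, 2, 6, 2, 6

q^13  k|13↦f(k): 1:1 13:1  a_13=2
[q^14] f(14)=1,f(7)=1,f(2)=1,f(1)=1 ⇒ 4
d|15:{1,3,5,15}  Σf=1+1+1+1=4
d|16:{16,8,4,2,1}  Σf=1+1+1+1+1=5
n=17: 17·1 1·17  f→[1+1]=2
n=18: 1·18 2·9 3·6 6·3 9·2 18·1  f→[1+1+1+1+1+1]=6
[q^19] f(19)=1,f(1)=1 ⇒ 2
n=20: 20·1 10·2 5·4 4·5 2·10 1·20  f→[1+1+1+1+1+1]=6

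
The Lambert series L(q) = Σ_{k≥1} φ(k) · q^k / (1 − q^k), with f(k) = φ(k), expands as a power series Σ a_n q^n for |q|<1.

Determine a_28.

q^28  k|28↦φ(k): 28:12 14:6 7:6 4:2 2:1 1:1  a_28=28

a_28 = 28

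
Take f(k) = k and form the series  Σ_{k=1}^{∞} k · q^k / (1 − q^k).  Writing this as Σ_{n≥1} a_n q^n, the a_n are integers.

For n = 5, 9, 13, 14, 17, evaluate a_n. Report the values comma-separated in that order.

[q^5] f(5)=5,f(1)=1 ⇒ 6
n=9: 1·9 3·3 9·1  f→[1+3+9]=13
d|13:{1,13}  Σf=1+13=14
q^14  k|14↦f(k): 1:1 2:2 7:7 14:14  a_14=24
n=17: 1·17 17·1  f→[1+17]=18

6, 13, 14, 24, 18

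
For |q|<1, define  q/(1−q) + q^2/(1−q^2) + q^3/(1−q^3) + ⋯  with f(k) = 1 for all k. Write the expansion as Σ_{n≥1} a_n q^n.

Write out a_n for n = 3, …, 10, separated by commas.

2, 3, 2, 4, 2, 4, 3, 4

[q^3] f(3)=1,f(1)=1 ⇒ 2
q^4  k|4↦f(k): 1:1 2:1 4:1  a_4=3
d|5:{5,1}  Σf=1+1=2
n=6: 1·6 2·3 3·2 6·1  f→[1+1+1+1]=4
d|7:{7,1}  Σf=1+1=2
n=8: 1·8 2·4 4·2 8·1  f→[1+1+1+1]=4
d|9:{9,3,1}  Σf=1+1+1=3
[q^10] f(1)=1,f(2)=1,f(5)=1,f(10)=1 ⇒ 4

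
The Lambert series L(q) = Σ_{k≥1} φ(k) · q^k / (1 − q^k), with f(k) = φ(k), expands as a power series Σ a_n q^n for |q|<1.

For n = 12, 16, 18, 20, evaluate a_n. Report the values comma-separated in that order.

[q^12] φ(12)=4,φ(6)=2,φ(4)=2,φ(3)=2,φ(2)=1,φ(1)=1 ⇒ 12
[q^16] φ(16)=8,φ(8)=4,φ(4)=2,φ(2)=1,φ(1)=1 ⇒ 16
[q^18] φ(18)=6,φ(9)=6,φ(6)=2,φ(3)=2,φ(2)=1,φ(1)=1 ⇒ 18
q^20  k|20↦φ(k): 1:1 2:1 4:2 5:4 10:4 20:8  a_20=20

12, 16, 18, 20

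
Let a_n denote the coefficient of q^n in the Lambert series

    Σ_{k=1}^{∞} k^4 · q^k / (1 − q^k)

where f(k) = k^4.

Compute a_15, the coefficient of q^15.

n=15: 15·1 5·3 3·5 1·15  f→[50625+625+81+1]=51332

a_15 = 51332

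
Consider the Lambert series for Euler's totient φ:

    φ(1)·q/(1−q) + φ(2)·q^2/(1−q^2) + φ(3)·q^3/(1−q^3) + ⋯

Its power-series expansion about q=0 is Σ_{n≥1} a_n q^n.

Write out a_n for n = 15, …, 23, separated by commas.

[q^15] φ(1)=1,φ(3)=2,φ(5)=4,φ(15)=8 ⇒ 15
n=16: 16·1 8·2 4·4 2·8 1·16  φ→[8+4+2+1+1]=16
[q^17] φ(1)=1,φ(17)=16 ⇒ 17
n=18: 18·1 9·2 6·3 3·6 2·9 1·18  φ→[6+6+2+2+1+1]=18
q^19  k|19↦φ(k): 1:1 19:18  a_19=19
q^20  k|20↦φ(k): 1:1 2:1 4:2 5:4 10:4 20:8  a_20=20
q^21  k|21↦φ(k): 21:12 7:6 3:2 1:1  a_21=21
n=22: 22·1 11·2 2·11 1·22  φ→[10+10+1+1]=22
q^23  k|23↦φ(k): 1:1 23:22  a_23=23

15, 16, 17, 18, 19, 20, 21, 22, 23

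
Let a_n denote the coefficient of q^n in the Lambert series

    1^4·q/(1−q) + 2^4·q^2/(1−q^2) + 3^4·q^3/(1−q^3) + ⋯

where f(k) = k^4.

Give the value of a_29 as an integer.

[q^29] f(1)=1,f(29)=707281 ⇒ 707282

a_29 = 707282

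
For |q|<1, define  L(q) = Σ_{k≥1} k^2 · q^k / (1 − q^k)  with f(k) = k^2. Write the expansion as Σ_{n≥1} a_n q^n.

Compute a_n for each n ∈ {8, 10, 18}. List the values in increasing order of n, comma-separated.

d|8:{1,2,4,8}  Σf=1+4+16+64=85
n=10: 10·1 5·2 2·5 1·10  f→[100+25+4+1]=130
d|18:{18,9,6,3,2,1}  Σf=324+81+36+9+4+1=455

85, 130, 455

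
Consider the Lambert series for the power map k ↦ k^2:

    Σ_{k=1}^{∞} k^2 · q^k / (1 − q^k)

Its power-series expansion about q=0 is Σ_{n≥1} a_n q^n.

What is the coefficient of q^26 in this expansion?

d|26:{26,13,2,1}  Σf=676+169+4+1=850

a_26 = 850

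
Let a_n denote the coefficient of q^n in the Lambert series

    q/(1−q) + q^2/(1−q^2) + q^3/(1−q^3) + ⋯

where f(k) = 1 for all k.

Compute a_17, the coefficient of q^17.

[q^17] f(17)=1,f(1)=1 ⇒ 2

a_17 = 2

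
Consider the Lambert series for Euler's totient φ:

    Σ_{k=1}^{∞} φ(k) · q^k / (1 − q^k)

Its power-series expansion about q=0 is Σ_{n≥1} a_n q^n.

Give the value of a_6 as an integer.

[q^6] φ(6)=2,φ(3)=2,φ(2)=1,φ(1)=1 ⇒ 6

a_6 = 6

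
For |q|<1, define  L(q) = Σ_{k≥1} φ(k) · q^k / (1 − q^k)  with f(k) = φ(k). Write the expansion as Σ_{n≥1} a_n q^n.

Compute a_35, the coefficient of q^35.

d|35:{1,5,7,35}  Σφ=1+4+6+24=35

a_35 = 35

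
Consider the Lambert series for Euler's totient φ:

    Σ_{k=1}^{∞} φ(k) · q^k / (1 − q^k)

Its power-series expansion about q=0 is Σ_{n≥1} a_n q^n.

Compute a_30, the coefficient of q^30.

q^30  k|30↦φ(k): 30:8 15:8 10:4 6:2 5:4 3:2 2:1 1:1  a_30=30

a_30 = 30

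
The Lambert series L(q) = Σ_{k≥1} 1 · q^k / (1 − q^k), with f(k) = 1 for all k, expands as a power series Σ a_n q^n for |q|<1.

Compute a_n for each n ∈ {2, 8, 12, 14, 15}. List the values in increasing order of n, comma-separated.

2, 4, 6, 4, 4

d|2:{1,2}  Σf=1+1=2
d|8:{8,4,2,1}  Σf=1+1+1+1=4
[q^12] f(12)=1,f(6)=1,f(4)=1,f(3)=1,f(2)=1,f(1)=1 ⇒ 6
[q^14] f(1)=1,f(2)=1,f(7)=1,f(14)=1 ⇒ 4
d|15:{15,5,3,1}  Σf=1+1+1+1=4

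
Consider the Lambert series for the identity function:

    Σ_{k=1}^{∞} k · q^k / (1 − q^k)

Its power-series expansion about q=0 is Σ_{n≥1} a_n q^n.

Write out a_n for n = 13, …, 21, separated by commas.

14, 24, 24, 31, 18, 39, 20, 42, 32

n=13: 1·13 13·1  f→[1+13]=14
q^14  k|14↦f(k): 14:14 7:7 2:2 1:1  a_14=24
q^15  k|15↦f(k): 1:1 3:3 5:5 15:15  a_15=24
q^16  k|16↦f(k): 16:16 8:8 4:4 2:2 1:1  a_16=31
[q^17] f(1)=1,f(17)=17 ⇒ 18
d|18:{1,2,3,6,9,18}  Σf=1+2+3+6+9+18=39
[q^19] f(19)=19,f(1)=1 ⇒ 20
d|20:{20,10,5,4,2,1}  Σf=20+10+5+4+2+1=42
n=21: 1·21 3·7 7·3 21·1  f→[1+3+7+21]=32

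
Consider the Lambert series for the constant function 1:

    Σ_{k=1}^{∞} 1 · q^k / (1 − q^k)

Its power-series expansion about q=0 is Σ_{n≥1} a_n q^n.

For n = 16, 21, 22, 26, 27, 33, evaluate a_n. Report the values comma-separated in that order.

d|16:{1,2,4,8,16}  Σf=1+1+1+1+1=5
q^21  k|21↦f(k): 21:1 7:1 3:1 1:1  a_21=4
d|22:{1,2,11,22}  Σf=1+1+1+1=4
d|26:{1,2,13,26}  Σf=1+1+1+1=4
[q^27] f(1)=1,f(3)=1,f(9)=1,f(27)=1 ⇒ 4
[q^33] f(1)=1,f(3)=1,f(11)=1,f(33)=1 ⇒ 4

5, 4, 4, 4, 4, 4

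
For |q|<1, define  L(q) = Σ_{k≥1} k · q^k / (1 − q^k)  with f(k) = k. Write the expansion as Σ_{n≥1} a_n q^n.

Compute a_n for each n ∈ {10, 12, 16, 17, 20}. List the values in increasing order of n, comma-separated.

18, 28, 31, 18, 42

d|10:{10,5,2,1}  Σf=10+5+2+1=18
d|12:{12,6,4,3,2,1}  Σf=12+6+4+3+2+1=28
[q^16] f(16)=16,f(8)=8,f(4)=4,f(2)=2,f(1)=1 ⇒ 31
q^17  k|17↦f(k): 1:1 17:17  a_17=18
q^20  k|20↦f(k): 20:20 10:10 5:5 4:4 2:2 1:1  a_20=42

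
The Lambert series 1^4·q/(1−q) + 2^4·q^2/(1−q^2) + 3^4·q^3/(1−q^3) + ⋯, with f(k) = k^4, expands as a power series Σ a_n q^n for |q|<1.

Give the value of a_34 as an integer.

a_34 = 1419874

n=34: 34·1 17·2 2·17 1·34  f→[1336336+83521+16+1]=1419874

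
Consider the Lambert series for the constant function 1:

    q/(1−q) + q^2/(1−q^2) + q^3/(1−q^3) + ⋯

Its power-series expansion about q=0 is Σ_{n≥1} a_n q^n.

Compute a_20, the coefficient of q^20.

d|20:{1,2,4,5,10,20}  Σf=1+1+1+1+1+1=6

a_20 = 6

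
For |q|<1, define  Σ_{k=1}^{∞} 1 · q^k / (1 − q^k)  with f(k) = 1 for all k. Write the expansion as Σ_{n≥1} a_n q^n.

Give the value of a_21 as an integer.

a_21 = 4

n=21: 1·21 3·7 7·3 21·1  f→[1+1+1+1]=4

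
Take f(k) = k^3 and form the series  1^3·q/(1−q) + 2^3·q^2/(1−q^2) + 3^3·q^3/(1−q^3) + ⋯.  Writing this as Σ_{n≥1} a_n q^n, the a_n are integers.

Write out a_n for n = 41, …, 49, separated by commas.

n=41: 1·41 41·1  f→[1+68921]=68922
d|42:{1,2,3,6,7,14,21,42}  Σf=1+8+27+216+343+2744+9261+74088=86688
q^43  k|43↦f(k): 43:79507 1:1  a_43=79508
n=44: 1·44 2·22 4·11 11·4 22·2 44·1  f→[1+8+64+1331+10648+85184]=97236
n=45: 45·1 15·3 9·5 5·9 3·15 1·45  f→[91125+3375+729+125+27+1]=95382
q^46  k|46↦f(k): 1:1 2:8 23:12167 46:97336  a_46=109512
q^47  k|47↦f(k): 47:103823 1:1  a_47=103824
q^48  k|48↦f(k): 48:110592 24:13824 16:4096 12:1728 8:512 6:216 4:64 3:27 2:8 1:1  a_48=131068
q^49  k|49↦f(k): 1:1 7:343 49:117649  a_49=117993

68922, 86688, 79508, 97236, 95382, 109512, 103824, 131068, 117993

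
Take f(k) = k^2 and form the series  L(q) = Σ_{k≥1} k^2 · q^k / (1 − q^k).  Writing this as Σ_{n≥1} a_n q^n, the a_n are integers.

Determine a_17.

[q^17] f(1)=1,f(17)=289 ⇒ 290

a_17 = 290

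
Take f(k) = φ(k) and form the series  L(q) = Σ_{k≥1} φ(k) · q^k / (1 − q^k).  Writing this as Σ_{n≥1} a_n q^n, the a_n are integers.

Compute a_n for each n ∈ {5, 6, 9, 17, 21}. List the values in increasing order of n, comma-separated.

d|5:{5,1}  Σφ=4+1=5
n=6: 6·1 3·2 2·3 1·6  φ→[2+2+1+1]=6
d|9:{9,3,1}  Σφ=6+2+1=9
d|17:{17,1}  Σφ=16+1=17
[q^21] φ(1)=1,φ(3)=2,φ(7)=6,φ(21)=12 ⇒ 21

5, 6, 9, 17, 21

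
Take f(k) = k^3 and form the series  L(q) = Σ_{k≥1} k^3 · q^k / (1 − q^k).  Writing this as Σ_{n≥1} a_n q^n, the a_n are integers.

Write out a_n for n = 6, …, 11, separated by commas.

[q^6] f(1)=1,f(2)=8,f(3)=27,f(6)=216 ⇒ 252
q^7  k|7↦f(k): 7:343 1:1  a_7=344
[q^8] f(1)=1,f(2)=8,f(4)=64,f(8)=512 ⇒ 585
d|9:{1,3,9}  Σf=1+27+729=757
[q^10] f(10)=1000,f(5)=125,f(2)=8,f(1)=1 ⇒ 1134
q^11  k|11↦f(k): 1:1 11:1331  a_11=1332

252, 344, 585, 757, 1134, 1332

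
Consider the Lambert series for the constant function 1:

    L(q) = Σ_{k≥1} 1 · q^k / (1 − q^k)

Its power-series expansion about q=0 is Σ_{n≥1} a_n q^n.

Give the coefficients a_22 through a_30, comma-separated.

4, 2, 8, 3, 4, 4, 6, 2, 8

d|22:{1,2,11,22}  Σf=1+1+1+1=4
q^23  k|23↦f(k): 23:1 1:1  a_23=2
[q^24] f(1)=1,f(2)=1,f(3)=1,f(4)=1,f(6)=1,f(8)=1,f(12)=1,f(24)=1 ⇒ 8
d|25:{25,5,1}  Σf=1+1+1=3
[q^26] f(1)=1,f(2)=1,f(13)=1,f(26)=1 ⇒ 4
n=27: 1·27 3·9 9·3 27·1  f→[1+1+1+1]=4
n=28: 28·1 14·2 7·4 4·7 2·14 1·28  f→[1+1+1+1+1+1]=6
q^29  k|29↦f(k): 1:1 29:1  a_29=2
q^30  k|30↦f(k): 30:1 15:1 10:1 6:1 5:1 3:1 2:1 1:1  a_30=8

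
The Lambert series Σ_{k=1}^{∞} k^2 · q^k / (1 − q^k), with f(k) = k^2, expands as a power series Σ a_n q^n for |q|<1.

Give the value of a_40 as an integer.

q^40  k|40↦f(k): 40:1600 20:400 10:100 8:64 5:25 4:16 2:4 1:1  a_40=2210

a_40 = 2210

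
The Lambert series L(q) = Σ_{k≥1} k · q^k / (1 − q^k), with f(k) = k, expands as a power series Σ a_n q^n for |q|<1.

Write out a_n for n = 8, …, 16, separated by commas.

15, 13, 18, 12, 28, 14, 24, 24, 31

n=8: 8·1 4·2 2·4 1·8  f→[8+4+2+1]=15
d|9:{1,3,9}  Σf=1+3+9=13
n=10: 1·10 2·5 5·2 10·1  f→[1+2+5+10]=18
n=11: 1·11 11·1  f→[1+11]=12
n=12: 1·12 2·6 3·4 4·3 6·2 12·1  f→[1+2+3+4+6+12]=28
n=13: 13·1 1·13  f→[13+1]=14
n=14: 1·14 2·7 7·2 14·1  f→[1+2+7+14]=24
d|15:{15,5,3,1}  Σf=15+5+3+1=24
n=16: 1·16 2·8 4·4 8·2 16·1  f→[1+2+4+8+16]=31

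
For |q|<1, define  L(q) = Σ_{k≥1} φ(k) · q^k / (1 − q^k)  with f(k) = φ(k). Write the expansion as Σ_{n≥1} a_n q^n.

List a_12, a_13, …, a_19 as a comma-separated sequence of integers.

[q^12] φ(12)=4,φ(6)=2,φ(4)=2,φ(3)=2,φ(2)=1,φ(1)=1 ⇒ 12
[q^13] φ(1)=1,φ(13)=12 ⇒ 13
n=14: 1·14 2·7 7·2 14·1  φ→[1+1+6+6]=14
q^15  k|15↦φ(k): 15:8 5:4 3:2 1:1  a_15=15
[q^16] φ(1)=1,φ(2)=1,φ(4)=2,φ(8)=4,φ(16)=8 ⇒ 16
q^17  k|17↦φ(k): 1:1 17:16  a_17=17
n=18: 18·1 9·2 6·3 3·6 2·9 1·18  φ→[6+6+2+2+1+1]=18
q^19  k|19↦φ(k): 1:1 19:18  a_19=19

12, 13, 14, 15, 16, 17, 18, 19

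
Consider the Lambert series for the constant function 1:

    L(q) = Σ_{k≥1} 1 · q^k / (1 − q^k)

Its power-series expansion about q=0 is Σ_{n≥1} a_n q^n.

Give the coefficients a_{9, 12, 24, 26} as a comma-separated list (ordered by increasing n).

3, 6, 8, 4

n=9: 9·1 3·3 1·9  f→[1+1+1]=3
n=12: 12·1 6·2 4·3 3·4 2·6 1·12  f→[1+1+1+1+1+1]=6
[q^24] f(1)=1,f(2)=1,f(3)=1,f(4)=1,f(6)=1,f(8)=1,f(12)=1,f(24)=1 ⇒ 8
q^26  k|26↦f(k): 1:1 2:1 13:1 26:1  a_26=4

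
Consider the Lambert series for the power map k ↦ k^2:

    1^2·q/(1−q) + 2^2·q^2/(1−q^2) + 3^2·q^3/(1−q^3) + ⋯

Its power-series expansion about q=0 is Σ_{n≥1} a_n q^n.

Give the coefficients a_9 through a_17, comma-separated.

n=9: 9·1 3·3 1·9  f→[81+9+1]=91
d|10:{10,5,2,1}  Σf=100+25+4+1=130
n=11: 1·11 11·1  f→[1+121]=122
d|12:{1,2,3,4,6,12}  Σf=1+4+9+16+36+144=210
[q^13] f(13)=169,f(1)=1 ⇒ 170
q^14  k|14↦f(k): 1:1 2:4 7:49 14:196  a_14=250
n=15: 1·15 3·5 5·3 15·1  f→[1+9+25+225]=260
n=16: 16·1 8·2 4·4 2·8 1·16  f→[256+64+16+4+1]=341
q^17  k|17↦f(k): 17:289 1:1  a_17=290

91, 130, 122, 210, 170, 250, 260, 341, 290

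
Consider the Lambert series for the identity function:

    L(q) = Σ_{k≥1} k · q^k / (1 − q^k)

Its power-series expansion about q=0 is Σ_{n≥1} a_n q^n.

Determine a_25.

a_25 = 31

[q^25] f(25)=25,f(5)=5,f(1)=1 ⇒ 31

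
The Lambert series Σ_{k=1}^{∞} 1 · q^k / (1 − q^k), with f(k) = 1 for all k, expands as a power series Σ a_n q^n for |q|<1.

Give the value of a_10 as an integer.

n=10: 10·1 5·2 2·5 1·10  f→[1+1+1+1]=4

a_10 = 4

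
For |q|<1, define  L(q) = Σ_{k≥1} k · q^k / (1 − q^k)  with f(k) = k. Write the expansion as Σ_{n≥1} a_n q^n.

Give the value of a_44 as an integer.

q^44  k|44↦f(k): 44:44 22:22 11:11 4:4 2:2 1:1  a_44=84

a_44 = 84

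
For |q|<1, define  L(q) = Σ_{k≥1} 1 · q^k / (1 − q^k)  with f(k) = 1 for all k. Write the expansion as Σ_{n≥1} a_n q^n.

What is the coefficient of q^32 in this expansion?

n=32: 32·1 16·2 8·4 4·8 2·16 1·32  f→[1+1+1+1+1+1]=6

a_32 = 6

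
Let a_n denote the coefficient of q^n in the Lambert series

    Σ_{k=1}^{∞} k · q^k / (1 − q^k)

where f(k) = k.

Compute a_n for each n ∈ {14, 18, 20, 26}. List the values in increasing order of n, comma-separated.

d|14:{14,7,2,1}  Σf=14+7+2+1=24
n=18: 18·1 9·2 6·3 3·6 2·9 1·18  f→[18+9+6+3+2+1]=39
q^20  k|20↦f(k): 20:20 10:10 5:5 4:4 2:2 1:1  a_20=42
n=26: 26·1 13·2 2·13 1·26  f→[26+13+2+1]=42

24, 39, 42, 42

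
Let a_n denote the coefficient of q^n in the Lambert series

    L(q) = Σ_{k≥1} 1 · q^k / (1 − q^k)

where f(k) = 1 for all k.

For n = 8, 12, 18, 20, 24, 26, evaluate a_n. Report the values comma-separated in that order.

q^8  k|8↦f(k): 1:1 2:1 4:1 8:1  a_8=4
d|12:{12,6,4,3,2,1}  Σf=1+1+1+1+1+1=6
[q^18] f(1)=1,f(2)=1,f(3)=1,f(6)=1,f(9)=1,f(18)=1 ⇒ 6
[q^20] f(20)=1,f(10)=1,f(5)=1,f(4)=1,f(2)=1,f(1)=1 ⇒ 6
n=24: 24·1 12·2 8·3 6·4 4·6 3·8 2·12 1·24  f→[1+1+1+1+1+1+1+1]=8
n=26: 1·26 2·13 13·2 26·1  f→[1+1+1+1]=4

4, 6, 6, 6, 8, 4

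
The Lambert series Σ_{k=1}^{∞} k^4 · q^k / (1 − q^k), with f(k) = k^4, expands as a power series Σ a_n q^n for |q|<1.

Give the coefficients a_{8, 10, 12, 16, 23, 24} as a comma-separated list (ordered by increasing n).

q^8  k|8↦f(k): 8:4096 4:256 2:16 1:1  a_8=4369
d|10:{10,5,2,1}  Σf=10000+625+16+1=10642
q^12  k|12↦f(k): 12:20736 6:1296 4:256 3:81 2:16 1:1  a_12=22386
q^16  k|16↦f(k): 16:65536 8:4096 4:256 2:16 1:1  a_16=69905
[q^23] f(1)=1,f(23)=279841 ⇒ 279842
q^24  k|24↦f(k): 1:1 2:16 3:81 4:256 6:1296 8:4096 12:20736 24:331776  a_24=358258

4369, 10642, 22386, 69905, 279842, 358258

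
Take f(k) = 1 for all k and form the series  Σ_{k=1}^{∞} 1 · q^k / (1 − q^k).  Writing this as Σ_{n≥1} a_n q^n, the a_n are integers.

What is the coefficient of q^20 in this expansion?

a_20 = 6

n=20: 20·1 10·2 5·4 4·5 2·10 1·20  f→[1+1+1+1+1+1]=6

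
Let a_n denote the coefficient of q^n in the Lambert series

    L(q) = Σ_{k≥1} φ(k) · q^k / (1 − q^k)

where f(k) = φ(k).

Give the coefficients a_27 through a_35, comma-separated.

q^27  k|27↦φ(k): 27:18 9:6 3:2 1:1  a_27=27
[q^28] φ(28)=12,φ(14)=6,φ(7)=6,φ(4)=2,φ(2)=1,φ(1)=1 ⇒ 28
[q^29] φ(29)=28,φ(1)=1 ⇒ 29
q^30  k|30↦φ(k): 30:8 15:8 10:4 6:2 5:4 3:2 2:1 1:1  a_30=30
d|31:{31,1}  Σφ=30+1=31
q^32  k|32↦φ(k): 1:1 2:1 4:2 8:4 16:8 32:16  a_32=32
q^33  k|33↦φ(k): 33:20 11:10 3:2 1:1  a_33=33
n=34: 34·1 17·2 2·17 1·34  φ→[16+16+1+1]=34
[q^35] φ(1)=1,φ(5)=4,φ(7)=6,φ(35)=24 ⇒ 35

27, 28, 29, 30, 31, 32, 33, 34, 35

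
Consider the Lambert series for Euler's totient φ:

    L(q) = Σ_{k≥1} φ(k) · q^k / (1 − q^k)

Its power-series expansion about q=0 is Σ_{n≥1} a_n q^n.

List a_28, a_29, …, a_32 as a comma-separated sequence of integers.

d|28:{28,14,7,4,2,1}  Σφ=12+6+6+2+1+1=28
d|29:{29,1}  Σφ=28+1=29
d|30:{30,15,10,6,5,3,2,1}  Σφ=8+8+4+2+4+2+1+1=30
q^31  k|31↦φ(k): 1:1 31:30  a_31=31
q^32  k|32↦φ(k): 32:16 16:8 8:4 4:2 2:1 1:1  a_32=32

28, 29, 30, 31, 32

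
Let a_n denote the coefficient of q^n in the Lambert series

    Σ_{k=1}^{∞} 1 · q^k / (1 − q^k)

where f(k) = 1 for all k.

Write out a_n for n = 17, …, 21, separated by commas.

2, 6, 2, 6, 4

[q^17] f(17)=1,f(1)=1 ⇒ 2
[q^18] f(18)=1,f(9)=1,f(6)=1,f(3)=1,f(2)=1,f(1)=1 ⇒ 6
[q^19] f(1)=1,f(19)=1 ⇒ 2
d|20:{20,10,5,4,2,1}  Σf=1+1+1+1+1+1=6
d|21:{21,7,3,1}  Σf=1+1+1+1=4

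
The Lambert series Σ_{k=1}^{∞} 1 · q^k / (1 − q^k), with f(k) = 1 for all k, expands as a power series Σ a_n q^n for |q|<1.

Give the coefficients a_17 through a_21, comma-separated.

d|17:{1,17}  Σf=1+1=2
[q^18] f(1)=1,f(2)=1,f(3)=1,f(6)=1,f(9)=1,f(18)=1 ⇒ 6
q^19  k|19↦f(k): 1:1 19:1  a_19=2
q^20  k|20↦f(k): 20:1 10:1 5:1 4:1 2:1 1:1  a_20=6
d|21:{1,3,7,21}  Σf=1+1+1+1=4

2, 6, 2, 6, 4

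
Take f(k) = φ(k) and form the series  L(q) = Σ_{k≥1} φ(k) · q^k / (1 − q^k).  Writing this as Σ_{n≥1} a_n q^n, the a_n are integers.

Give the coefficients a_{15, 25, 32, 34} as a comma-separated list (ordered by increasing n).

[q^15] φ(1)=1,φ(3)=2,φ(5)=4,φ(15)=8 ⇒ 15
[q^25] φ(1)=1,φ(5)=4,φ(25)=20 ⇒ 25
n=32: 32·1 16·2 8·4 4·8 2·16 1·32  φ→[16+8+4+2+1+1]=32
n=34: 1·34 2·17 17·2 34·1  φ→[1+1+16+16]=34

15, 25, 32, 34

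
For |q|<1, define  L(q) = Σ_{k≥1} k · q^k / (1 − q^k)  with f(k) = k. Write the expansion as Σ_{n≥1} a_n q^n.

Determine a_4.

a_4 = 7

d|4:{1,2,4}  Σf=1+2+4=7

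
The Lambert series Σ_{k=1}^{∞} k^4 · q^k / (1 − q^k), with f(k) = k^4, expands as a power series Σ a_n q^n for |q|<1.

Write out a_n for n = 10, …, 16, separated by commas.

[q^10] f(1)=1,f(2)=16,f(5)=625,f(10)=10000 ⇒ 10642
[q^11] f(11)=14641,f(1)=1 ⇒ 14642
d|12:{12,6,4,3,2,1}  Σf=20736+1296+256+81+16+1=22386
d|13:{13,1}  Σf=28561+1=28562
d|14:{1,2,7,14}  Σf=1+16+2401+38416=40834
d|15:{15,5,3,1}  Σf=50625+625+81+1=51332
n=16: 1·16 2·8 4·4 8·2 16·1  f→[1+16+256+4096+65536]=69905

10642, 14642, 22386, 28562, 40834, 51332, 69905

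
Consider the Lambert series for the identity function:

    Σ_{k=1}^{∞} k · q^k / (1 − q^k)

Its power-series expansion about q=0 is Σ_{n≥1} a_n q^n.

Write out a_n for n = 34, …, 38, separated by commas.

q^34  k|34↦f(k): 1:1 2:2 17:17 34:34  a_34=54
q^35  k|35↦f(k): 1:1 5:5 7:7 35:35  a_35=48
n=36: 1·36 2·18 3·12 4·9 6·6 9·4 12·3 18·2 36·1  f→[1+2+3+4+6+9+12+18+36]=91
[q^37] f(1)=1,f(37)=37 ⇒ 38
n=38: 1·38 2·19 19·2 38·1  f→[1+2+19+38]=60

54, 48, 91, 38, 60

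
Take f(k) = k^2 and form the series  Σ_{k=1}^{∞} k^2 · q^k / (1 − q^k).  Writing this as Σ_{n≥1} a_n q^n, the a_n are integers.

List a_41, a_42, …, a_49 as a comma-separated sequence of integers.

n=41: 41·1 1·41  f→[1681+1]=1682
q^42  k|42↦f(k): 1:1 2:4 3:9 6:36 7:49 14:196 21:441 42:1764  a_42=2500
[q^43] f(43)=1849,f(1)=1 ⇒ 1850
d|44:{1,2,4,11,22,44}  Σf=1+4+16+121+484+1936=2562
q^45  k|45↦f(k): 45:2025 15:225 9:81 5:25 3:9 1:1  a_45=2366
[q^46] f(1)=1,f(2)=4,f(23)=529,f(46)=2116 ⇒ 2650
[q^47] f(1)=1,f(47)=2209 ⇒ 2210
q^48  k|48↦f(k): 48:2304 24:576 16:256 12:144 8:64 6:36 4:16 3:9 2:4 1:1  a_48=3410
[q^49] f(49)=2401,f(7)=49,f(1)=1 ⇒ 2451

1682, 2500, 1850, 2562, 2366, 2650, 2210, 3410, 2451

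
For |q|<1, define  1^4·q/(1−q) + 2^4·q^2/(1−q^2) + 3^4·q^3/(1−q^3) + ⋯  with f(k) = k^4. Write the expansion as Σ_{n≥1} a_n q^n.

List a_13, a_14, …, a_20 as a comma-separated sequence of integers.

28562, 40834, 51332, 69905, 83522, 112931, 130322, 170898

d|13:{1,13}  Σf=1+28561=28562
q^14  k|14↦f(k): 14:38416 7:2401 2:16 1:1  a_14=40834
[q^15] f(1)=1,f(3)=81,f(5)=625,f(15)=50625 ⇒ 51332
d|16:{1,2,4,8,16}  Σf=1+16+256+4096+65536=69905
n=17: 17·1 1·17  f→[83521+1]=83522
q^18  k|18↦f(k): 18:104976 9:6561 6:1296 3:81 2:16 1:1  a_18=112931
q^19  k|19↦f(k): 1:1 19:130321  a_19=130322
q^20  k|20↦f(k): 1:1 2:16 4:256 5:625 10:10000 20:160000  a_20=170898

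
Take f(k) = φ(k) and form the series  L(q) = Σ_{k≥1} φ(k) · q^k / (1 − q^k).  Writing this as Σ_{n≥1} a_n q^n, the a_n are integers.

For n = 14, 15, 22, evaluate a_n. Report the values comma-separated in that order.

q^14  k|14↦φ(k): 1:1 2:1 7:6 14:6  a_14=14
n=15: 15·1 5·3 3·5 1·15  φ→[8+4+2+1]=15
[q^22] φ(1)=1,φ(2)=1,φ(11)=10,φ(22)=10 ⇒ 22

14, 15, 22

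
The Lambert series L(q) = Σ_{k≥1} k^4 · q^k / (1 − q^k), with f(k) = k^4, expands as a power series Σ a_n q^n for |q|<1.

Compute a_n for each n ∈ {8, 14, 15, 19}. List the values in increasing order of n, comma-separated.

q^8  k|8↦f(k): 8:4096 4:256 2:16 1:1  a_8=4369
n=14: 1·14 2·7 7·2 14·1  f→[1+16+2401+38416]=40834
d|15:{15,5,3,1}  Σf=50625+625+81+1=51332
d|19:{1,19}  Σf=1+130321=130322

4369, 40834, 51332, 130322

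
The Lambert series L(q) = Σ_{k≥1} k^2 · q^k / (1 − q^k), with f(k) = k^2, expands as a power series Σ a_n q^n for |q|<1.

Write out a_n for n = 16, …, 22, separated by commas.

[q^16] f(1)=1,f(2)=4,f(4)=16,f(8)=64,f(16)=256 ⇒ 341
[q^17] f(17)=289,f(1)=1 ⇒ 290
q^18  k|18↦f(k): 1:1 2:4 3:9 6:36 9:81 18:324  a_18=455
n=19: 19·1 1·19  f→[361+1]=362
[q^20] f(1)=1,f(2)=4,f(4)=16,f(5)=25,f(10)=100,f(20)=400 ⇒ 546
[q^21] f(21)=441,f(7)=49,f(3)=9,f(1)=1 ⇒ 500
q^22  k|22↦f(k): 1:1 2:4 11:121 22:484  a_22=610

341, 290, 455, 362, 546, 500, 610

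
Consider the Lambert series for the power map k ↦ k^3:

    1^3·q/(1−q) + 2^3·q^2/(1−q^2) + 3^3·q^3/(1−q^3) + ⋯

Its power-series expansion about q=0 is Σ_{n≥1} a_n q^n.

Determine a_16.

q^16  k|16↦f(k): 1:1 2:8 4:64 8:512 16:4096  a_16=4681

a_16 = 4681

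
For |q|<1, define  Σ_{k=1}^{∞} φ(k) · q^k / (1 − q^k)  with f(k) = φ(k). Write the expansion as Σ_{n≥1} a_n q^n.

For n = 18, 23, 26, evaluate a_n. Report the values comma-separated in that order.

n=18: 1·18 2·9 3·6 6·3 9·2 18·1  φ→[1+1+2+2+6+6]=18
[q^23] φ(1)=1,φ(23)=22 ⇒ 23
[q^26] φ(26)=12,φ(13)=12,φ(2)=1,φ(1)=1 ⇒ 26

18, 23, 26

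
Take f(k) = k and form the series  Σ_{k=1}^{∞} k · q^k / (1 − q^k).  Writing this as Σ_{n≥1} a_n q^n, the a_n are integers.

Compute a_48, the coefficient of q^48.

d|48:{1,2,3,4,6,8,12,16,24,48}  Σf=1+2+3+4+6+8+12+16+24+48=124

a_48 = 124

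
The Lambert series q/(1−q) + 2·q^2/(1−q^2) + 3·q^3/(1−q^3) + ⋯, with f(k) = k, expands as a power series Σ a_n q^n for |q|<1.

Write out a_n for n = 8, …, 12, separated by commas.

15, 13, 18, 12, 28

n=8: 1·8 2·4 4·2 8·1  f→[1+2+4+8]=15
[q^9] f(1)=1,f(3)=3,f(9)=9 ⇒ 13
n=10: 1·10 2·5 5·2 10·1  f→[1+2+5+10]=18
n=11: 11·1 1·11  f→[11+1]=12
[q^12] f(12)=12,f(6)=6,f(4)=4,f(3)=3,f(2)=2,f(1)=1 ⇒ 28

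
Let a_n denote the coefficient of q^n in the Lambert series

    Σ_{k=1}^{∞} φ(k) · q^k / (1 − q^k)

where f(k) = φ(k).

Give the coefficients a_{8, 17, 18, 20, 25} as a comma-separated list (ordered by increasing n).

[q^8] φ(8)=4,φ(4)=2,φ(2)=1,φ(1)=1 ⇒ 8
n=17: 17·1 1·17  φ→[16+1]=17
q^18  k|18↦φ(k): 18:6 9:6 6:2 3:2 2:1 1:1  a_18=18
n=20: 1·20 2·10 4·5 5·4 10·2 20·1  φ→[1+1+2+4+4+8]=20
d|25:{1,5,25}  Σφ=1+4+20=25

8, 17, 18, 20, 25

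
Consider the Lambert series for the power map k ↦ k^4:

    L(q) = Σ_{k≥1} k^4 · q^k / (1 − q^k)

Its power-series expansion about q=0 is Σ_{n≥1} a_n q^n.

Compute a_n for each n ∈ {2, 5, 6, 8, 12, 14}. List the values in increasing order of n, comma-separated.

17, 626, 1394, 4369, 22386, 40834

q^2  k|2↦f(k): 2:16 1:1  a_2=17
q^5  k|5↦f(k): 1:1 5:625  a_5=626
[q^6] f(6)=1296,f(3)=81,f(2)=16,f(1)=1 ⇒ 1394
[q^8] f(1)=1,f(2)=16,f(4)=256,f(8)=4096 ⇒ 4369
q^12  k|12↦f(k): 1:1 2:16 3:81 4:256 6:1296 12:20736  a_12=22386
d|14:{1,2,7,14}  Σf=1+16+2401+38416=40834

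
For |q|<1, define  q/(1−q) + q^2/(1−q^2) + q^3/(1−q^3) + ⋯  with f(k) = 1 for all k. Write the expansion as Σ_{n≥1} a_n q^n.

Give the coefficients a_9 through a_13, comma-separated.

3, 4, 2, 6, 2

q^9  k|9↦f(k): 1:1 3:1 9:1  a_9=3
d|10:{10,5,2,1}  Σf=1+1+1+1=4
[q^11] f(1)=1,f(11)=1 ⇒ 2
[q^12] f(1)=1,f(2)=1,f(3)=1,f(4)=1,f(6)=1,f(12)=1 ⇒ 6
[q^13] f(13)=1,f(1)=1 ⇒ 2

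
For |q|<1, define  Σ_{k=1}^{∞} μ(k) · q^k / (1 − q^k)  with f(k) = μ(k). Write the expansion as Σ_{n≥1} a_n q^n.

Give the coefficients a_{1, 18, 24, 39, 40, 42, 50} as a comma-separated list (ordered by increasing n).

q^1  k|1↦μ(k): 1:1  a_1=1
n=18: 18·1 9·2 6·3 3·6 2·9 1·18  μ→[0+0+1+(-1)+(-1)+1]=0
d|24:{1,2,3,4,6,8,12,24}  Σμ=1+(-1)+(-1)+0+1+0+0+0=0
[q^39] μ(1)=1,μ(3)=-1,μ(13)=-1,μ(39)=1 ⇒ 0
q^40  k|40↦μ(k): 40:0 20:0 10:1 8:0 5:-1 4:0 2:-1 1:1  a_40=0
d|42:{1,2,3,6,7,14,21,42}  Σμ=1+(-1)+(-1)+1+(-1)+1+1+(-1)=0
[q^50] μ(50)=0,μ(25)=0,μ(10)=1,μ(5)=-1,μ(2)=-1,μ(1)=1 ⇒ 0

1, 0, 0, 0, 0, 0, 0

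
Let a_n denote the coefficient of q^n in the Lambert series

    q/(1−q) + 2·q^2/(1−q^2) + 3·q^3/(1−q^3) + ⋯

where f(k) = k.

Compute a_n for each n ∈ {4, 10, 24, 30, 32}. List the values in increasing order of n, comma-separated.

q^4  k|4↦f(k): 4:4 2:2 1:1  a_4=7
q^10  k|10↦f(k): 1:1 2:2 5:5 10:10  a_10=18
d|24:{1,2,3,4,6,8,12,24}  Σf=1+2+3+4+6+8+12+24=60
n=30: 1·30 2·15 3·10 5·6 6·5 10·3 15·2 30·1  f→[1+2+3+5+6+10+15+30]=72
n=32: 32·1 16·2 8·4 4·8 2·16 1·32  f→[32+16+8+4+2+1]=63

7, 18, 60, 72, 63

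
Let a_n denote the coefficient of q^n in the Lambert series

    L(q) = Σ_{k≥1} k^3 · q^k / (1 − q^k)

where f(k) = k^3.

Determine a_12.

a_12 = 2044

n=12: 1·12 2·6 3·4 4·3 6·2 12·1  f→[1+8+27+64+216+1728]=2044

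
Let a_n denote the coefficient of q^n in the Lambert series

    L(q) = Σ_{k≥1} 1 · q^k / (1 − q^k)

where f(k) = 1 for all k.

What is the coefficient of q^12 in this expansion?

q^12  k|12↦f(k): 1:1 2:1 3:1 4:1 6:1 12:1  a_12=6

a_12 = 6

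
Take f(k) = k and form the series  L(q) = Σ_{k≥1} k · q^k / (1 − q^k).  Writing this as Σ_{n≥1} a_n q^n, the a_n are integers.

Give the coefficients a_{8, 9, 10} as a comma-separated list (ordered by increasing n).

[q^8] f(8)=8,f(4)=4,f(2)=2,f(1)=1 ⇒ 15
d|9:{9,3,1}  Σf=9+3+1=13
q^10  k|10↦f(k): 1:1 2:2 5:5 10:10  a_10=18

15, 13, 18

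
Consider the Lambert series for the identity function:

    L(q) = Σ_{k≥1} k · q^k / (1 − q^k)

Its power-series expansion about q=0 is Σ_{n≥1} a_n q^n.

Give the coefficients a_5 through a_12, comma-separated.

n=5: 5·1 1·5  f→[5+1]=6
n=6: 6·1 3·2 2·3 1·6  f→[6+3+2+1]=12
n=7: 1·7 7·1  f→[1+7]=8
d|8:{1,2,4,8}  Σf=1+2+4+8=15
n=9: 1·9 3·3 9·1  f→[1+3+9]=13
n=10: 1·10 2·5 5·2 10·1  f→[1+2+5+10]=18
d|11:{11,1}  Σf=11+1=12
d|12:{1,2,3,4,6,12}  Σf=1+2+3+4+6+12=28

6, 12, 8, 15, 13, 18, 12, 28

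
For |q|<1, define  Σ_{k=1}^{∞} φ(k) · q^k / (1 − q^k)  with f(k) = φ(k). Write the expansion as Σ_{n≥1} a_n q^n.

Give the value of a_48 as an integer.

q^48  k|48↦φ(k): 1:1 2:1 3:2 4:2 6:2 8:4 12:4 16:8 24:8 48:16  a_48=48

a_48 = 48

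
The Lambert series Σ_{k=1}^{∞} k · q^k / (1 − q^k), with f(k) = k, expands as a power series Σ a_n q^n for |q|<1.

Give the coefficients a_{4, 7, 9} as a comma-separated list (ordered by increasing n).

[q^4] f(4)=4,f(2)=2,f(1)=1 ⇒ 7
d|7:{7,1}  Σf=7+1=8
q^9  k|9↦f(k): 1:1 3:3 9:9  a_9=13

7, 8, 13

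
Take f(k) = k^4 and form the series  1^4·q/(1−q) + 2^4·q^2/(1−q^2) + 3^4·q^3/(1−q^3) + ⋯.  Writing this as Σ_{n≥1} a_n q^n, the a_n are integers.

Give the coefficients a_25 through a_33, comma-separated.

d|25:{25,5,1}  Σf=390625+625+1=391251
q^26  k|26↦f(k): 1:1 2:16 13:28561 26:456976  a_26=485554
d|27:{27,9,3,1}  Σf=531441+6561+81+1=538084
d|28:{1,2,4,7,14,28}  Σf=1+16+256+2401+38416+614656=655746
[q^29] f(1)=1,f(29)=707281 ⇒ 707282
n=30: 1·30 2·15 3·10 5·6 6·5 10·3 15·2 30·1  f→[1+16+81+625+1296+10000+50625+810000]=872644
q^31  k|31↦f(k): 31:923521 1:1  a_31=923522
d|32:{32,16,8,4,2,1}  Σf=1048576+65536+4096+256+16+1=1118481
[q^33] f(33)=1185921,f(11)=14641,f(3)=81,f(1)=1 ⇒ 1200644

391251, 485554, 538084, 655746, 707282, 872644, 923522, 1118481, 1200644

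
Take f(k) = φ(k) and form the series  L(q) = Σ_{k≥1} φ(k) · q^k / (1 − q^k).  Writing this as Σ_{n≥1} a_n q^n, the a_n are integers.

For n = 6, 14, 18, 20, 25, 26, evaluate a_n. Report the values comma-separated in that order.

n=6: 1·6 2·3 3·2 6·1  φ→[1+1+2+2]=6
n=14: 14·1 7·2 2·7 1·14  φ→[6+6+1+1]=14
[q^18] φ(1)=1,φ(2)=1,φ(3)=2,φ(6)=2,φ(9)=6,φ(18)=6 ⇒ 18
d|20:{1,2,4,5,10,20}  Σφ=1+1+2+4+4+8=20
n=25: 1·25 5·5 25·1  φ→[1+4+20]=25
[q^26] φ(26)=12,φ(13)=12,φ(2)=1,φ(1)=1 ⇒ 26

6, 14, 18, 20, 25, 26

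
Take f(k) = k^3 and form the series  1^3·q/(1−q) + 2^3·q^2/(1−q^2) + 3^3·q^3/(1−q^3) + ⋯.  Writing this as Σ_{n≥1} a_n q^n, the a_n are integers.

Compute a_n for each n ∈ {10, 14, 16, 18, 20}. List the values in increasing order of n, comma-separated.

1134, 3096, 4681, 6813, 9198

q^10  k|10↦f(k): 1:1 2:8 5:125 10:1000  a_10=1134
[q^14] f(1)=1,f(2)=8,f(7)=343,f(14)=2744 ⇒ 3096
n=16: 1·16 2·8 4·4 8·2 16·1  f→[1+8+64+512+4096]=4681
q^18  k|18↦f(k): 18:5832 9:729 6:216 3:27 2:8 1:1  a_18=6813
[q^20] f(1)=1,f(2)=8,f(4)=64,f(5)=125,f(10)=1000,f(20)=8000 ⇒ 9198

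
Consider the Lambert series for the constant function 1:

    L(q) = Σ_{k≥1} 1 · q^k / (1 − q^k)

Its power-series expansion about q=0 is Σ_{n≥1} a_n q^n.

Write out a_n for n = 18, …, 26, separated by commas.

6, 2, 6, 4, 4, 2, 8, 3, 4

d|18:{1,2,3,6,9,18}  Σf=1+1+1+1+1+1=6
[q^19] f(1)=1,f(19)=1 ⇒ 2
n=20: 20·1 10·2 5·4 4·5 2·10 1·20  f→[1+1+1+1+1+1]=6
q^21  k|21↦f(k): 21:1 7:1 3:1 1:1  a_21=4
[q^22] f(22)=1,f(11)=1,f(2)=1,f(1)=1 ⇒ 4
d|23:{23,1}  Σf=1+1=2
n=24: 24·1 12·2 8·3 6·4 4·6 3·8 2·12 1·24  f→[1+1+1+1+1+1+1+1]=8
[q^25] f(25)=1,f(5)=1,f(1)=1 ⇒ 3
d|26:{26,13,2,1}  Σf=1+1+1+1=4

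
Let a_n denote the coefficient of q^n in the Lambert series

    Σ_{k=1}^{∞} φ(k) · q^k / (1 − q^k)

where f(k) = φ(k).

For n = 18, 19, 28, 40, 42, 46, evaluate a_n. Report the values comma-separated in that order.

d|18:{1,2,3,6,9,18}  Σφ=1+1+2+2+6+6=18
d|19:{19,1}  Σφ=18+1=19
d|28:{28,14,7,4,2,1}  Σφ=12+6+6+2+1+1=28
[q^40] φ(40)=16,φ(20)=8,φ(10)=4,φ(8)=4,φ(5)=4,φ(4)=2,φ(2)=1,φ(1)=1 ⇒ 40
q^42  k|42↦φ(k): 1:1 2:1 3:2 6:2 7:6 14:6 21:12 42:12  a_42=42
q^46  k|46↦φ(k): 1:1 2:1 23:22 46:22  a_46=46

18, 19, 28, 40, 42, 46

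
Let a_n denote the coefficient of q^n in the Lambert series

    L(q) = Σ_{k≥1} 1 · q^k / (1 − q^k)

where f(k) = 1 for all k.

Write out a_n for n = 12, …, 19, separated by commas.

6, 2, 4, 4, 5, 2, 6, 2

n=12: 1·12 2·6 3·4 4·3 6·2 12·1  f→[1+1+1+1+1+1]=6
n=13: 13·1 1·13  f→[1+1]=2
q^14  k|14↦f(k): 1:1 2:1 7:1 14:1  a_14=4
[q^15] f(15)=1,f(5)=1,f(3)=1,f(1)=1 ⇒ 4
[q^16] f(16)=1,f(8)=1,f(4)=1,f(2)=1,f(1)=1 ⇒ 5
d|17:{1,17}  Σf=1+1=2
q^18  k|18↦f(k): 1:1 2:1 3:1 6:1 9:1 18:1  a_18=6
[q^19] f(19)=1,f(1)=1 ⇒ 2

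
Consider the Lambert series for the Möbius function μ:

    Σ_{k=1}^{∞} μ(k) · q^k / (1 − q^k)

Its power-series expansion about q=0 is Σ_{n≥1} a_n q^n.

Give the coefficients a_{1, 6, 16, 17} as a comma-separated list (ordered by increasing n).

1, 0, 0, 0

q^1  k|1↦μ(k): 1:1  a_1=1
[q^6] μ(1)=1,μ(2)=-1,μ(3)=-1,μ(6)=1 ⇒ 0
[q^16] μ(1)=1,μ(2)=-1,μ(4)=0,μ(8)=0,μ(16)=0 ⇒ 0
q^17  k|17↦μ(k): 1:1 17:-1  a_17=0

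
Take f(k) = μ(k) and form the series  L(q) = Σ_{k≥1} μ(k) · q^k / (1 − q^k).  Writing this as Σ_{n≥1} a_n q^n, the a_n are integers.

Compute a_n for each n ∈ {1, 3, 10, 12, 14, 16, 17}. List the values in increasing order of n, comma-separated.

1, 0, 0, 0, 0, 0, 0

d|1:{1}  Σμ=1=1
q^3  k|3↦μ(k): 1:1 3:-1  a_3=0
d|10:{10,5,2,1}  Σμ=1+(-1)+(-1)+1=0
q^12  k|12↦μ(k): 1:1 2:-1 3:-1 4:0 6:1 12:0  a_12=0
d|14:{1,2,7,14}  Σμ=1+(-1)+(-1)+1=0
n=16: 16·1 8·2 4·4 2·8 1·16  μ→[0+0+0+(-1)+1]=0
n=17: 17·1 1·17  μ→[(-1)+1]=0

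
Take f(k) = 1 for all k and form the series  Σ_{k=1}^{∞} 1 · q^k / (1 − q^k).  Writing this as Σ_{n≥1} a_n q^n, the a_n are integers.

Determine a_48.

a_48 = 10

q^48  k|48↦f(k): 48:1 24:1 16:1 12:1 8:1 6:1 4:1 3:1 2:1 1:1  a_48=10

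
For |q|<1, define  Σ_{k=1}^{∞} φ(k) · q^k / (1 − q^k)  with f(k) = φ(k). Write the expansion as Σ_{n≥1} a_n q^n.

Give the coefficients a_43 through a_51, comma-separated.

q^43  k|43↦φ(k): 1:1 43:42  a_43=43
[q^44] φ(1)=1,φ(2)=1,φ(4)=2,φ(11)=10,φ(22)=10,φ(44)=20 ⇒ 44
d|45:{45,15,9,5,3,1}  Σφ=24+8+6+4+2+1=45
n=46: 1·46 2·23 23·2 46·1  φ→[1+1+22+22]=46
d|47:{47,1}  Σφ=46+1=47
q^48  k|48↦φ(k): 48:16 24:8 16:8 12:4 8:4 6:2 4:2 3:2 2:1 1:1  a_48=48
q^49  k|49↦φ(k): 1:1 7:6 49:42  a_49=49
q^50  k|50↦φ(k): 1:1 2:1 5:4 10:4 25:20 50:20  a_50=50
[q^51] φ(1)=1,φ(3)=2,φ(17)=16,φ(51)=32 ⇒ 51

43, 44, 45, 46, 47, 48, 49, 50, 51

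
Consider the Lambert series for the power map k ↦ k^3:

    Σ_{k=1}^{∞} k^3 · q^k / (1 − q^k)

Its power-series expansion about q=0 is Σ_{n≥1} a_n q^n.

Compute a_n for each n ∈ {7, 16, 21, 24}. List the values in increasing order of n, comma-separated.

q^7  k|7↦f(k): 1:1 7:343  a_7=344
q^16  k|16↦f(k): 1:1 2:8 4:64 8:512 16:4096  a_16=4681
d|21:{21,7,3,1}  Σf=9261+343+27+1=9632
n=24: 24·1 12·2 8·3 6·4 4·6 3·8 2·12 1·24  f→[13824+1728+512+216+64+27+8+1]=16380

344, 4681, 9632, 16380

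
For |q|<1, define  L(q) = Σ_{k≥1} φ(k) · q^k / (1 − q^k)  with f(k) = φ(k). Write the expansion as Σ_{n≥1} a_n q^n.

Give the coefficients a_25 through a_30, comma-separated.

q^25  k|25↦φ(k): 25:20 5:4 1:1  a_25=25
n=26: 26·1 13·2 2·13 1·26  φ→[12+12+1+1]=26
d|27:{27,9,3,1}  Σφ=18+6+2+1=27
q^28  k|28↦φ(k): 1:1 2:1 4:2 7:6 14:6 28:12  a_28=28
[q^29] φ(1)=1,φ(29)=28 ⇒ 29
d|30:{1,2,3,5,6,10,15,30}  Σφ=1+1+2+4+2+4+8+8=30

25, 26, 27, 28, 29, 30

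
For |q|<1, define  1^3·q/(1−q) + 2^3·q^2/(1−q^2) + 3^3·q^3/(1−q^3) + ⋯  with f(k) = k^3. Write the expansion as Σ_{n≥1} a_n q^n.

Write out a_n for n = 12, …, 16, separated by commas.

n=12: 1·12 2·6 3·4 4·3 6·2 12·1  f→[1+8+27+64+216+1728]=2044
[q^13] f(1)=1,f(13)=2197 ⇒ 2198
q^14  k|14↦f(k): 14:2744 7:343 2:8 1:1  a_14=3096
q^15  k|15↦f(k): 15:3375 5:125 3:27 1:1  a_15=3528
[q^16] f(16)=4096,f(8)=512,f(4)=64,f(2)=8,f(1)=1 ⇒ 4681

2044, 2198, 3096, 3528, 4681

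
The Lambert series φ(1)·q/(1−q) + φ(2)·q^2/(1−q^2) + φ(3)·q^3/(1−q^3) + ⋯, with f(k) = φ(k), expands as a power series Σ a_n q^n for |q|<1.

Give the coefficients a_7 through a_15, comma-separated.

n=7: 1·7 7·1  φ→[1+6]=7
d|8:{8,4,2,1}  Σφ=4+2+1+1=8
n=9: 1·9 3·3 9·1  φ→[1+2+6]=9
q^10  k|10↦φ(k): 1:1 2:1 5:4 10:4  a_10=10
[q^11] φ(11)=10,φ(1)=1 ⇒ 11
d|12:{12,6,4,3,2,1}  Σφ=4+2+2+2+1+1=12
n=13: 13·1 1·13  φ→[12+1]=13
d|14:{14,7,2,1}  Σφ=6+6+1+1=14
q^15  k|15↦φ(k): 15:8 5:4 3:2 1:1  a_15=15

7, 8, 9, 10, 11, 12, 13, 14, 15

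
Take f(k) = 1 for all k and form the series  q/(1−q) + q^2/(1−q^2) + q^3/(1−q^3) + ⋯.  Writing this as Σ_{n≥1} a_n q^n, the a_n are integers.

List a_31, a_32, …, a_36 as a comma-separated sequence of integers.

q^31  k|31↦f(k): 31:1 1:1  a_31=2
q^32  k|32↦f(k): 32:1 16:1 8:1 4:1 2:1 1:1  a_32=6
[q^33] f(33)=1,f(11)=1,f(3)=1,f(1)=1 ⇒ 4
q^34  k|34↦f(k): 1:1 2:1 17:1 34:1  a_34=4
q^35  k|35↦f(k): 1:1 5:1 7:1 35:1  a_35=4
n=36: 1·36 2·18 3·12 4·9 6·6 9·4 12·3 18·2 36·1  f→[1+1+1+1+1+1+1+1+1]=9

2, 6, 4, 4, 4, 9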